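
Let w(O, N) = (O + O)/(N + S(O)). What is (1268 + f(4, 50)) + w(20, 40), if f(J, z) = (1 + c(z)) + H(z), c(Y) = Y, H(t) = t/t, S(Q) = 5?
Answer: 11888/9 ≈ 1320.9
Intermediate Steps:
H(t) = 1
w(O, N) = 2*O/(5 + N) (w(O, N) = (O + O)/(N + 5) = (2*O)/(5 + N) = 2*O/(5 + N))
f(J, z) = 2 + z (f(J, z) = (1 + z) + 1 = 2 + z)
(1268 + f(4, 50)) + w(20, 40) = (1268 + (2 + 50)) + 2*20/(5 + 40) = (1268 + 52) + 2*20/45 = 1320 + 2*20*(1/45) = 1320 + 8/9 = 11888/9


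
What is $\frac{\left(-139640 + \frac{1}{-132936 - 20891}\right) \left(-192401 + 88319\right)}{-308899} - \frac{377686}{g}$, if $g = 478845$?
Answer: $- \frac{1070582836678513167968}{22753280964563685} \approx -47052.0$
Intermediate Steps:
$\frac{\left(-139640 + \frac{1}{-132936 - 20891}\right) \left(-192401 + 88319\right)}{-308899} - \frac{377686}{g} = \frac{\left(-139640 + \frac{1}{-132936 - 20891}\right) \left(-192401 + 88319\right)}{-308899} - \frac{377686}{478845} = \left(-139640 + \frac{1}{-153827}\right) \left(-104082\right) \left(- \frac{1}{308899}\right) - \frac{377686}{478845} = \left(-139640 - \frac{1}{153827}\right) \left(-104082\right) \left(- \frac{1}{308899}\right) - \frac{377686}{478845} = \left(- \frac{21480402281}{153827}\right) \left(-104082\right) \left(- \frac{1}{308899}\right) - \frac{377686}{478845} = \frac{2235723230211042}{153827} \left(- \frac{1}{308899}\right) - \frac{377686}{478845} = - \frac{2235723230211042}{47517006473} - \frac{377686}{478845} = - \frac{1070582836678513167968}{22753280964563685}$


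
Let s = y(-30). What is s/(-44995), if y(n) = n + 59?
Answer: -29/44995 ≈ -0.00064452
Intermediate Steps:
y(n) = 59 + n
s = 29 (s = 59 - 30 = 29)
s/(-44995) = 29/(-44995) = 29*(-1/44995) = -29/44995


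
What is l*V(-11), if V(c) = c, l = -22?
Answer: 242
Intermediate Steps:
l*V(-11) = -22*(-11) = 242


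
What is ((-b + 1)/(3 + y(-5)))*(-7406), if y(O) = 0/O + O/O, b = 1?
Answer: 0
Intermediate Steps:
y(O) = 1 (y(O) = 0 + 1 = 1)
((-b + 1)/(3 + y(-5)))*(-7406) = ((-1*1 + 1)/(3 + 1))*(-7406) = ((-1 + 1)/4)*(-7406) = (0*(¼))*(-7406) = 0*(-7406) = 0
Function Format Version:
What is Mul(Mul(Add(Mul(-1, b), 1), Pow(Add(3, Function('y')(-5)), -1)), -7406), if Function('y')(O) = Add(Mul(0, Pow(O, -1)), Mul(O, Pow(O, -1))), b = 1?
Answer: 0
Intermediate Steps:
Function('y')(O) = 1 (Function('y')(O) = Add(0, 1) = 1)
Mul(Mul(Add(Mul(-1, b), 1), Pow(Add(3, Function('y')(-5)), -1)), -7406) = Mul(Mul(Add(Mul(-1, 1), 1), Pow(Add(3, 1), -1)), -7406) = Mul(Mul(Add(-1, 1), Pow(4, -1)), -7406) = Mul(Mul(0, Rational(1, 4)), -7406) = Mul(0, -7406) = 0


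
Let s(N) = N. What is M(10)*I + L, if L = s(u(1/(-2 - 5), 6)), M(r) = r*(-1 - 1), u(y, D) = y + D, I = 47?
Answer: -6539/7 ≈ -934.14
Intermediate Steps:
u(y, D) = D + y
M(r) = -2*r (M(r) = r*(-2) = -2*r)
L = 41/7 (L = 6 + 1/(-2 - 5) = 6 + 1/(-7) = 6 - ⅐ = 41/7 ≈ 5.8571)
M(10)*I + L = -2*10*47 + 41/7 = -20*47 + 41/7 = -940 + 41/7 = -6539/7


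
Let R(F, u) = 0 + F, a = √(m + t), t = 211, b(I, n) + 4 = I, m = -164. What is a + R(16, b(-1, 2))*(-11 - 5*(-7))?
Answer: 384 + √47 ≈ 390.86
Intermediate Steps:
b(I, n) = -4 + I
a = √47 (a = √(-164 + 211) = √47 ≈ 6.8557)
R(F, u) = F
a + R(16, b(-1, 2))*(-11 - 5*(-7)) = √47 + 16*(-11 - 5*(-7)) = √47 + 16*(-11 + 35) = √47 + 16*24 = √47 + 384 = 384 + √47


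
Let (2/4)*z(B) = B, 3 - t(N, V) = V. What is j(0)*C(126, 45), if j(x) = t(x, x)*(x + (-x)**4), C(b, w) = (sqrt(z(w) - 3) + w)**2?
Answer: 0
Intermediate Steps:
t(N, V) = 3 - V
z(B) = 2*B
C(b, w) = (w + sqrt(-3 + 2*w))**2 (C(b, w) = (sqrt(2*w - 3) + w)**2 = (sqrt(-3 + 2*w) + w)**2 = (w + sqrt(-3 + 2*w))**2)
j(x) = (3 - x)*(x + x**4) (j(x) = (3 - x)*(x + (-x)**4) = (3 - x)*(x + x**4))
j(0)*C(126, 45) = (-1*0*(1 + 0**3)*(-3 + 0))*(45 + sqrt(-3 + 2*45))**2 = (-1*0*(1 + 0)*(-3))*(45 + sqrt(-3 + 90))**2 = (-1*0*1*(-3))*(45 + sqrt(87))**2 = 0*(45 + sqrt(87))**2 = 0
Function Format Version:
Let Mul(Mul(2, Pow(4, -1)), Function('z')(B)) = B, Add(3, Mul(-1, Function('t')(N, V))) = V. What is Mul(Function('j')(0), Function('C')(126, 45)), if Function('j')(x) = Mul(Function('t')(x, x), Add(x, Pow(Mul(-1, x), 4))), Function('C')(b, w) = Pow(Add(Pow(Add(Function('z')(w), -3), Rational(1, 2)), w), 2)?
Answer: 0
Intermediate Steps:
Function('t')(N, V) = Add(3, Mul(-1, V))
Function('z')(B) = Mul(2, B)
Function('C')(b, w) = Pow(Add(w, Pow(Add(-3, Mul(2, w)), Rational(1, 2))), 2) (Function('C')(b, w) = Pow(Add(Pow(Add(Mul(2, w), -3), Rational(1, 2)), w), 2) = Pow(Add(Pow(Add(-3, Mul(2, w)), Rational(1, 2)), w), 2) = Pow(Add(w, Pow(Add(-3, Mul(2, w)), Rational(1, 2))), 2))
Function('j')(x) = Mul(Add(3, Mul(-1, x)), Add(x, Pow(x, 4))) (Function('j')(x) = Mul(Add(3, Mul(-1, x)), Add(x, Pow(Mul(-1, x), 4))) = Mul(Add(3, Mul(-1, x)), Add(x, Pow(x, 4))))
Mul(Function('j')(0), Function('C')(126, 45)) = Mul(Mul(-1, 0, Add(1, Pow(0, 3)), Add(-3, 0)), Pow(Add(45, Pow(Add(-3, Mul(2, 45)), Rational(1, 2))), 2)) = Mul(Mul(-1, 0, Add(1, 0), -3), Pow(Add(45, Pow(Add(-3, 90), Rational(1, 2))), 2)) = Mul(Mul(-1, 0, 1, -3), Pow(Add(45, Pow(87, Rational(1, 2))), 2)) = Mul(0, Pow(Add(45, Pow(87, Rational(1, 2))), 2)) = 0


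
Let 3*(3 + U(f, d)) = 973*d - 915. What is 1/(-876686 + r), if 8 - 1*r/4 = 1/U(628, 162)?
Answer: -26117/22895572520 ≈ -1.1407e-6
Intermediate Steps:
U(f, d) = -308 + 973*d/3 (U(f, d) = -3 + (973*d - 915)/3 = -3 + (-915 + 973*d)/3 = -3 + (-305 + 973*d/3) = -308 + 973*d/3)
r = 835742/26117 (r = 32 - 4/(-308 + (973/3)*162) = 32 - 4/(-308 + 52542) = 32 - 4/52234 = 32 - 4*1/52234 = 32 - 2/26117 = 835742/26117 ≈ 32.000)
1/(-876686 + r) = 1/(-876686 + 835742/26117) = 1/(-22895572520/26117) = -26117/22895572520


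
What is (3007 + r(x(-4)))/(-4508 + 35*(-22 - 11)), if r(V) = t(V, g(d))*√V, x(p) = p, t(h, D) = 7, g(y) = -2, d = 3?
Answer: -3007/5663 - 2*I/809 ≈ -0.53099 - 0.0024722*I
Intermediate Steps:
r(V) = 7*√V
(3007 + r(x(-4)))/(-4508 + 35*(-22 - 11)) = (3007 + 7*√(-4))/(-4508 + 35*(-22 - 11)) = (3007 + 7*(2*I))/(-4508 + 35*(-33)) = (3007 + 14*I)/(-4508 - 1155) = (3007 + 14*I)/(-5663) = (3007 + 14*I)*(-1/5663) = -3007/5663 - 2*I/809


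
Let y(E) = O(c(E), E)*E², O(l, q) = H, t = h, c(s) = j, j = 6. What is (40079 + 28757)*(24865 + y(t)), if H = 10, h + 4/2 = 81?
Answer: 6007661900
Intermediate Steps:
c(s) = 6
h = 79 (h = -2 + 81 = 79)
t = 79
O(l, q) = 10
y(E) = 10*E²
(40079 + 28757)*(24865 + y(t)) = (40079 + 28757)*(24865 + 10*79²) = 68836*(24865 + 10*6241) = 68836*(24865 + 62410) = 68836*87275 = 6007661900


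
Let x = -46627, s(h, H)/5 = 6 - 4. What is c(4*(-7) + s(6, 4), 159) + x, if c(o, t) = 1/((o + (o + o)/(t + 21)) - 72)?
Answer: -21028782/451 ≈ -46627.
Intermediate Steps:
s(h, H) = 10 (s(h, H) = 5*(6 - 4) = 5*2 = 10)
c(o, t) = 1/(-72 + o + 2*o/(21 + t)) (c(o, t) = 1/((o + (2*o)/(21 + t)) - 72) = 1/((o + 2*o/(21 + t)) - 72) = 1/(-72 + o + 2*o/(21 + t)))
c(4*(-7) + s(6, 4), 159) + x = (21 + 159)/(-1512 - 72*159 + 23*(4*(-7) + 10) + (4*(-7) + 10)*159) - 46627 = 180/(-1512 - 11448 + 23*(-28 + 10) + (-28 + 10)*159) - 46627 = 180/(-1512 - 11448 + 23*(-18) - 18*159) - 46627 = 180/(-1512 - 11448 - 414 - 2862) - 46627 = 180/(-16236) - 46627 = -1/16236*180 - 46627 = -5/451 - 46627 = -21028782/451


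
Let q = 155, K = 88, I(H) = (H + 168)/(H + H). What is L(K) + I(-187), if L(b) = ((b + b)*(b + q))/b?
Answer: 181783/374 ≈ 486.05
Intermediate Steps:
I(H) = (168 + H)/(2*H) (I(H) = (168 + H)/((2*H)) = (168 + H)*(1/(2*H)) = (168 + H)/(2*H))
L(b) = 310 + 2*b (L(b) = ((b + b)*(b + 155))/b = ((2*b)*(155 + b))/b = (2*b*(155 + b))/b = 310 + 2*b)
L(K) + I(-187) = (310 + 2*88) + (½)*(168 - 187)/(-187) = (310 + 176) + (½)*(-1/187)*(-19) = 486 + 19/374 = 181783/374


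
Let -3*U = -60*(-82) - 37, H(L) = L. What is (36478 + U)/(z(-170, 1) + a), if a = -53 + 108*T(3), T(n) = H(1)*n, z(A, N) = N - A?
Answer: 104551/1326 ≈ 78.847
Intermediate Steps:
U = -4883/3 (U = -(-60*(-82) - 37)/3 = -(4920 - 37)/3 = -1/3*4883 = -4883/3 ≈ -1627.7)
T(n) = n (T(n) = 1*n = n)
a = 271 (a = -53 + 108*3 = -53 + 324 = 271)
(36478 + U)/(z(-170, 1) + a) = (36478 - 4883/3)/((1 - 1*(-170)) + 271) = 104551/(3*((1 + 170) + 271)) = 104551/(3*(171 + 271)) = (104551/3)/442 = (104551/3)*(1/442) = 104551/1326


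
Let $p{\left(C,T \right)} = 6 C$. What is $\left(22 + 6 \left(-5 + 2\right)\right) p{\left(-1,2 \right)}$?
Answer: $-24$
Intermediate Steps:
$\left(22 + 6 \left(-5 + 2\right)\right) p{\left(-1,2 \right)} = \left(22 + 6 \left(-5 + 2\right)\right) 6 \left(-1\right) = \left(22 + 6 \left(-3\right)\right) \left(-6\right) = \left(22 - 18\right) \left(-6\right) = 4 \left(-6\right) = -24$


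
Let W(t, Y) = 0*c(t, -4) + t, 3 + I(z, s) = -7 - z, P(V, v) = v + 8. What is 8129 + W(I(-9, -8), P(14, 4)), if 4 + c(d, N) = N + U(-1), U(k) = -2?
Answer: 8128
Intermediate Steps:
P(V, v) = 8 + v
I(z, s) = -10 - z (I(z, s) = -3 + (-7 - z) = -10 - z)
c(d, N) = -6 + N (c(d, N) = -4 + (N - 2) = -4 + (-2 + N) = -6 + N)
W(t, Y) = t (W(t, Y) = 0*(-6 - 4) + t = 0*(-10) + t = 0 + t = t)
8129 + W(I(-9, -8), P(14, 4)) = 8129 + (-10 - 1*(-9)) = 8129 + (-10 + 9) = 8129 - 1 = 8128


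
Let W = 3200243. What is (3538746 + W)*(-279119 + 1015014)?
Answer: 4959188310155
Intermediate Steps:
(3538746 + W)*(-279119 + 1015014) = (3538746 + 3200243)*(-279119 + 1015014) = 6738989*735895 = 4959188310155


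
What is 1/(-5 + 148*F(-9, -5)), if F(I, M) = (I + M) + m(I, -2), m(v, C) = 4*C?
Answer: -1/3261 ≈ -0.00030665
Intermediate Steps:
F(I, M) = -8 + I + M (F(I, M) = (I + M) + 4*(-2) = (I + M) - 8 = -8 + I + M)
1/(-5 + 148*F(-9, -5)) = 1/(-5 + 148*(-8 - 9 - 5)) = 1/(-5 + 148*(-22)) = 1/(-5 - 3256) = 1/(-3261) = -1/3261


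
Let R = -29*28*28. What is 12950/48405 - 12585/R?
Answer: 25817375/31443888 ≈ 0.82106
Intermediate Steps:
R = -22736 (R = -812*28 = -22736)
12950/48405 - 12585/R = 12950/48405 - 12585/(-22736) = 12950*(1/48405) - 12585*(-1/22736) = 370/1383 + 12585/22736 = 25817375/31443888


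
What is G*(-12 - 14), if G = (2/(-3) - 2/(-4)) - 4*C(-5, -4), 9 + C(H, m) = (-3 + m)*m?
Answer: 5941/3 ≈ 1980.3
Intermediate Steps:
C(H, m) = -9 + m*(-3 + m) (C(H, m) = -9 + (-3 + m)*m = -9 + m*(-3 + m))
G = -457/6 (G = (2/(-3) - 2/(-4)) - 4*(-9 + (-4)² - 3*(-4)) = (2*(-⅓) - 2*(-¼)) - 4*(-9 + 16 + 12) = (-⅔ + ½) - 4*19 = -⅙ - 76 = -457/6 ≈ -76.167)
G*(-12 - 14) = -457*(-12 - 14)/6 = -457/6*(-26) = 5941/3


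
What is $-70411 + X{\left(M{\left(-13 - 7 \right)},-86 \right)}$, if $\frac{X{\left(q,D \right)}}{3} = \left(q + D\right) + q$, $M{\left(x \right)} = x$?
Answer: $-70789$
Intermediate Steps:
$X{\left(q,D \right)} = 3 D + 6 q$ ($X{\left(q,D \right)} = 3 \left(\left(q + D\right) + q\right) = 3 \left(\left(D + q\right) + q\right) = 3 \left(D + 2 q\right) = 3 D + 6 q$)
$-70411 + X{\left(M{\left(-13 - 7 \right)},-86 \right)} = -70411 + \left(3 \left(-86\right) + 6 \left(-13 - 7\right)\right) = -70411 + \left(-258 + 6 \left(-20\right)\right) = -70411 - 378 = -70789$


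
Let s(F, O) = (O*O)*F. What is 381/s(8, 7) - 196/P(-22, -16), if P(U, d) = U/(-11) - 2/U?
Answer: -836389/9016 ≈ -92.767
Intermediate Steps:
P(U, d) = -2/U - U/11 (P(U, d) = U*(-1/11) - 2/U = -U/11 - 2/U = -2/U - U/11)
s(F, O) = F*O² (s(F, O) = O²*F = F*O²)
381/s(8, 7) - 196/P(-22, -16) = 381/((8*7²)) - 196/(-2/(-22) - 1/11*(-22)) = 381/((8*49)) - 196/(-2*(-1/22) + 2) = 381/392 - 196/(1/11 + 2) = 381*(1/392) - 196/23/11 = 381/392 - 196*11/23 = 381/392 - 2156/23 = -836389/9016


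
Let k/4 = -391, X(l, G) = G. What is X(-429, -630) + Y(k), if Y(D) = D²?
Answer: 2445466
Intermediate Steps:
k = -1564 (k = 4*(-391) = -1564)
X(-429, -630) + Y(k) = -630 + (-1564)² = -630 + 2446096 = 2445466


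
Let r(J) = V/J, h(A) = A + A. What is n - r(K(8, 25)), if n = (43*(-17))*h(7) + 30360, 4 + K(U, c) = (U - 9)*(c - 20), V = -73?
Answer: 181061/9 ≈ 20118.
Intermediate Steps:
h(A) = 2*A
K(U, c) = -4 + (-20 + c)*(-9 + U) (K(U, c) = -4 + (U - 9)*(c - 20) = -4 + (-9 + U)*(-20 + c) = -4 + (-20 + c)*(-9 + U))
r(J) = -73/J
n = 20126 (n = (43*(-17))*(2*7) + 30360 = -731*14 + 30360 = -10234 + 30360 = 20126)
n - r(K(8, 25)) = 20126 - (-73)/(176 - 20*8 - 9*25 + 8*25) = 20126 - (-73)/(176 - 160 - 225 + 200) = 20126 - (-73)/(-9) = 20126 - (-73)*(-1)/9 = 20126 - 1*73/9 = 20126 - 73/9 = 181061/9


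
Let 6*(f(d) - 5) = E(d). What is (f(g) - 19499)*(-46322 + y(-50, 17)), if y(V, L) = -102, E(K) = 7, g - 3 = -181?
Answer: 2714805884/3 ≈ 9.0494e+8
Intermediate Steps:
g = -178 (g = 3 - 181 = -178)
f(d) = 37/6 (f(d) = 5 + (⅙)*7 = 5 + 7/6 = 37/6)
(f(g) - 19499)*(-46322 + y(-50, 17)) = (37/6 - 19499)*(-46322 - 102) = -116957/6*(-46424) = 2714805884/3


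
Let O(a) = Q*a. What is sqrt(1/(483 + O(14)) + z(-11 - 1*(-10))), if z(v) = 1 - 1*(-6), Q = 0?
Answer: sqrt(1633506)/483 ≈ 2.6461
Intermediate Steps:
O(a) = 0 (O(a) = 0*a = 0)
z(v) = 7 (z(v) = 1 + 6 = 7)
sqrt(1/(483 + O(14)) + z(-11 - 1*(-10))) = sqrt(1/(483 + 0) + 7) = sqrt(1/483 + 7) = sqrt(3382/483) = sqrt(1633506)/483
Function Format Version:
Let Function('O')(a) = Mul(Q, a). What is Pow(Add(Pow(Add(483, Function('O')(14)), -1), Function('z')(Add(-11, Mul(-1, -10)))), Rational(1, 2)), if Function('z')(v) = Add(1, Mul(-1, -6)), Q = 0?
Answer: Mul(Rational(1, 483), Pow(1633506, Rational(1, 2))) ≈ 2.6461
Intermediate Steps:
Function('O')(a) = 0 (Function('O')(a) = Mul(0, a) = 0)
Function('z')(v) = 7 (Function('z')(v) = Add(1, 6) = 7)
Pow(Add(Pow(Add(483, Function('O')(14)), -1), Function('z')(Add(-11, Mul(-1, -10)))), Rational(1, 2)) = Pow(Add(Pow(Add(483, 0), -1), 7), Rational(1, 2)) = Pow(Add(Pow(483, -1), 7), Rational(1, 2)) = Pow(Add(Rational(1, 483), 7), Rational(1, 2)) = Pow(Rational(3382, 483), Rational(1, 2)) = Mul(Rational(1, 483), Pow(1633506, Rational(1, 2)))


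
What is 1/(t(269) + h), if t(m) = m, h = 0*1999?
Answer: 1/269 ≈ 0.0037175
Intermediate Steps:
h = 0
1/(t(269) + h) = 1/(269 + 0) = 1/269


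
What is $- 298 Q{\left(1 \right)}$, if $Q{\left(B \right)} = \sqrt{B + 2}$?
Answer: $- 298 \sqrt{3} \approx -516.15$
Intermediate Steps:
$Q{\left(B \right)} = \sqrt{2 + B}$
$- 298 Q{\left(1 \right)} = - 298 \sqrt{2 + 1} = - 298 \sqrt{3}$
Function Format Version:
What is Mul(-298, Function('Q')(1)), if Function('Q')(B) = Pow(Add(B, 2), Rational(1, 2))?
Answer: Mul(-298, Pow(3, Rational(1, 2))) ≈ -516.15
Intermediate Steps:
Function('Q')(B) = Pow(Add(2, B), Rational(1, 2))
Mul(-298, Function('Q')(1)) = Mul(-298, Pow(Add(2, 1), Rational(1, 2))) = Mul(-298, Pow(3, Rational(1, 2)))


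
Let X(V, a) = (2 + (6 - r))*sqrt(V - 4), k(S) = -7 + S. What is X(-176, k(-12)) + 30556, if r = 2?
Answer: 30556 + 36*I*sqrt(5) ≈ 30556.0 + 80.498*I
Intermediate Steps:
X(V, a) = 6*sqrt(-4 + V) (X(V, a) = (2 + (6 - 1*2))*sqrt(V - 4) = (2 + (6 - 2))*sqrt(-4 + V) = (2 + 4)*sqrt(-4 + V) = 6*sqrt(-4 + V))
X(-176, k(-12)) + 30556 = 6*sqrt(-4 - 176) + 30556 = 6*sqrt(-180) + 30556 = 6*(6*I*sqrt(5)) + 30556 = 36*I*sqrt(5) + 30556 = 30556 + 36*I*sqrt(5)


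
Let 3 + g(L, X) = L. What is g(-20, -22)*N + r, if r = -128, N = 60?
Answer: -1508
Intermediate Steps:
g(L, X) = -3 + L
g(-20, -22)*N + r = (-3 - 20)*60 - 128 = -23*60 - 128 = -1380 - 128 = -1508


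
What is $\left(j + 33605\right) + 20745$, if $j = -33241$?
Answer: $21109$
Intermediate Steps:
$\left(j + 33605\right) + 20745 = \left(-33241 + 33605\right) + 20745 = 364 + 20745 = 21109$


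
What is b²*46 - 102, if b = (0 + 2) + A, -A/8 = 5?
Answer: 66322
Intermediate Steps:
A = -40 (A = -8*5 = -40)
b = -38 (b = (0 + 2) - 40 = 2 - 40 = -38)
b²*46 - 102 = (-38)²*46 - 102 = 1444*46 - 102 = 66424 - 102 = 66322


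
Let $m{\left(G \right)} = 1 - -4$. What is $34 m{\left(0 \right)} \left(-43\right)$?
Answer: $-7310$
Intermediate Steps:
$m{\left(G \right)} = 5$ ($m{\left(G \right)} = 1 + 4 = 5$)
$34 m{\left(0 \right)} \left(-43\right) = 34 \cdot 5 \left(-43\right) = 170 \left(-43\right) = -7310$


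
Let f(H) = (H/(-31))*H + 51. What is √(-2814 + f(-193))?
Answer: I*√3809962/31 ≈ 62.965*I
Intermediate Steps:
f(H) = 51 - H²/31 (f(H) = (H*(-1/31))*H + 51 = (-H/31)*H + 51 = -H²/31 + 51 = 51 - H²/31)
√(-2814 + f(-193)) = √(-2814 + (51 - 1/31*(-193)²)) = √(-2814 + (51 - 1/31*37249)) = √(-2814 + (51 - 37249/31)) = √(-2814 - 35668/31) = √(-122902/31) = I*√3809962/31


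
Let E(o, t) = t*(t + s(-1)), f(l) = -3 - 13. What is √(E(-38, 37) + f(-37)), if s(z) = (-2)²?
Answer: √1501 ≈ 38.743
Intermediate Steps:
s(z) = 4
f(l) = -16
E(o, t) = t*(4 + t) (E(o, t) = t*(t + 4) = t*(4 + t))
√(E(-38, 37) + f(-37)) = √(37*(4 + 37) - 16) = √(37*41 - 16) = √(1517 - 16) = √1501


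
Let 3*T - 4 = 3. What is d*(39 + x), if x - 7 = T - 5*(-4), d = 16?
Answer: 3280/3 ≈ 1093.3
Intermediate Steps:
T = 7/3 (T = 4/3 + (⅓)*3 = 4/3 + 1 = 7/3 ≈ 2.3333)
x = 88/3 (x = 7 + (7/3 - 5*(-4)) = 7 + (7/3 + 20) = 7 + 67/3 = 88/3 ≈ 29.333)
d*(39 + x) = 16*(39 + 88/3) = 16*(205/3) = 3280/3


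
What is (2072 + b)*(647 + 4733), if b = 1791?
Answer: 20782940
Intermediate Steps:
(2072 + b)*(647 + 4733) = (2072 + 1791)*(647 + 4733) = 3863*5380 = 20782940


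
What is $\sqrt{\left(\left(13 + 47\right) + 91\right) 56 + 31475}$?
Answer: $\sqrt{39931} \approx 199.83$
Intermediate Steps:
$\sqrt{\left(\left(13 + 47\right) + 91\right) 56 + 31475} = \sqrt{\left(60 + 91\right) 56 + 31475} = \sqrt{151 \cdot 56 + 31475} = \sqrt{8456 + 31475} = \sqrt{39931}$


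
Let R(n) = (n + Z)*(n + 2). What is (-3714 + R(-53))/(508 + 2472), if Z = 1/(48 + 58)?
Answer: -107217/315880 ≈ -0.33942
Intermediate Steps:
Z = 1/106 ≈ 0.0094340
R(n) = (2 + n)*(1/106 + n) (R(n) = (n + 1/106)*(n + 2) = (1/106 + n)*(2 + n) = (2 + n)*(1/106 + n))
(-3714 + R(-53))/(508 + 2472) = (-3714 + (1/53 + (-53)**2 + (213/106)*(-53)))/(508 + 2472) = (-3714 + (1/53 + 2809 - 213/2))/2980 = (-3714 + 286467/106)*(1/2980) = -107217/106*1/2980 = -107217/315880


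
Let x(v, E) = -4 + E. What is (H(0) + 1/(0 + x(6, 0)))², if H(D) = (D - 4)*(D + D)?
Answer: 1/16 ≈ 0.062500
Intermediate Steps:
H(D) = 2*D*(-4 + D) (H(D) = (-4 + D)*(2*D) = 2*D*(-4 + D))
(H(0) + 1/(0 + x(6, 0)))² = (2*0*(-4 + 0) + 1/(0 + (-4 + 0)))² = (2*0*(-4) + 1/(0 - 4))² = (0 + 1/(-4))² = (0 - ¼)² = (-¼)² = 1/16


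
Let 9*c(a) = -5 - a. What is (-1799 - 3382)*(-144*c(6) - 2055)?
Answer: 9735099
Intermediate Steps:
c(a) = -5/9 - a/9 (c(a) = (-5 - a)/9 = -5/9 - a/9)
(-1799 - 3382)*(-144*c(6) - 2055) = (-1799 - 3382)*(-144*(-5/9 - 1/9*6) - 2055) = -5181*(-144*(-5/9 - 2/3) - 2055) = -5181*(-144*(-11/9) - 2055) = -5181*(176 - 2055) = -5181*(-1879) = 9735099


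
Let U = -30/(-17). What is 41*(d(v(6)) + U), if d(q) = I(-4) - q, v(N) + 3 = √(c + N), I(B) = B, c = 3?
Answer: -1558/17 ≈ -91.647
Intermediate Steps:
U = 30/17 (U = -30*(-1/17) = 30/17 ≈ 1.7647)
v(N) = -3 + √(3 + N)
d(q) = -4 - q
41*(d(v(6)) + U) = 41*((-4 - (-3 + √(3 + 6))) + 30/17) = 41*((-4 - (-3 + √9)) + 30/17) = 41*((-4 - (-3 + 3)) + 30/17) = 41*((-4 - 1*0) + 30/17) = 41*((-4 + 0) + 30/17) = 41*(-4 + 30/17) = 41*(-38/17) = -1558/17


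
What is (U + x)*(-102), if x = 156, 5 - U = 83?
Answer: -7956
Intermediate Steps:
U = -78 (U = 5 - 1*83 = 5 - 83 = -78)
(U + x)*(-102) = (-78 + 156)*(-102) = 78*(-102) = -7956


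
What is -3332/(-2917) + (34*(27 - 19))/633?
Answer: 2902580/1846461 ≈ 1.5720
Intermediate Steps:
-3332/(-2917) + (34*(27 - 19))/633 = -3332*(-1/2917) + (34*8)*(1/633) = 3332/2917 + 272*(1/633) = 3332/2917 + 272/633 = 2902580/1846461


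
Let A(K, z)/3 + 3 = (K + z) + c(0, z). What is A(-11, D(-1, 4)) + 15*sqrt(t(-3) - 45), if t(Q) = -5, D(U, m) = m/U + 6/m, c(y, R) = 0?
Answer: -99/2 + 75*I*sqrt(2) ≈ -49.5 + 106.07*I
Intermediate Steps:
D(U, m) = 6/m + m/U
A(K, z) = -9 + 3*K + 3*z (A(K, z) = -9 + 3*((K + z) + 0) = -9 + 3*(K + z) = -9 + (3*K + 3*z) = -9 + 3*K + 3*z)
A(-11, D(-1, 4)) + 15*sqrt(t(-3) - 45) = (-9 + 3*(-11) + 3*(6/4 + 4/(-1))) + 15*sqrt(-5 - 45) = (-9 - 33 + 3*(6*(1/4) + 4*(-1))) + 15*sqrt(-50) = (-9 - 33 + 3*(3/2 - 4)) + 15*(5*I*sqrt(2)) = (-9 - 33 + 3*(-5/2)) + 75*I*sqrt(2) = (-9 - 33 - 15/2) + 75*I*sqrt(2) = -99/2 + 75*I*sqrt(2)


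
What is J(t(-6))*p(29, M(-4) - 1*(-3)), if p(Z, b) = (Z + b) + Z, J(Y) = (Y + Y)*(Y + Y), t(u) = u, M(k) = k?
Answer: 8208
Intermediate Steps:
J(Y) = 4*Y² (J(Y) = (2*Y)*(2*Y) = 4*Y²)
p(Z, b) = b + 2*Z
J(t(-6))*p(29, M(-4) - 1*(-3)) = (4*(-6)²)*((-4 - 1*(-3)) + 2*29) = (4*36)*((-4 + 3) + 58) = 144*(-1 + 58) = 144*57 = 8208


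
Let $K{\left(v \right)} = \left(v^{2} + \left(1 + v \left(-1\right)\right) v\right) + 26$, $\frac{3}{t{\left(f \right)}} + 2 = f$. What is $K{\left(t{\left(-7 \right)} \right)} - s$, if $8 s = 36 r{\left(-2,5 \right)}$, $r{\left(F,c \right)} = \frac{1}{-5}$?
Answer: $\frac{797}{30} \approx 26.567$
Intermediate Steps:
$t{\left(f \right)} = \frac{3}{-2 + f}$
$r{\left(F,c \right)} = - \frac{1}{5}$
$K{\left(v \right)} = 26 + v^{2} + v \left(1 - v\right)$ ($K{\left(v \right)} = \left(v^{2} + \left(1 - v\right) v\right) + 26 = \left(v^{2} + v \left(1 - v\right)\right) + 26 = 26 + v^{2} + v \left(1 - v\right)$)
$s = - \frac{9}{10}$ ($s = \frac{36 \left(- \frac{1}{5}\right)}{8} = \frac{1}{8} \left(- \frac{36}{5}\right) = - \frac{9}{10} \approx -0.9$)
$K{\left(t{\left(-7 \right)} \right)} - s = \left(26 + \frac{3}{-2 - 7}\right) - - \frac{9}{10} = \left(26 + \frac{3}{-9}\right) + \frac{9}{10} = \left(26 + 3 \left(- \frac{1}{9}\right)\right) + \frac{9}{10} = \left(26 - \frac{1}{3}\right) + \frac{9}{10} = \frac{77}{3} + \frac{9}{10} = \frac{797}{30}$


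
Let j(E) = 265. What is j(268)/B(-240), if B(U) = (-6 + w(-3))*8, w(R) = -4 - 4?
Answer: -265/112 ≈ -2.3661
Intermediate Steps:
w(R) = -8
B(U) = -112 (B(U) = (-6 - 8)*8 = -14*8 = -112)
j(268)/B(-240) = 265/(-112) = 265*(-1/112) = -265/112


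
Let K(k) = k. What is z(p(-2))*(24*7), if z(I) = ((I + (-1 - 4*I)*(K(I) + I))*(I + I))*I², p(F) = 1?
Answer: -3024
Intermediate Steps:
z(I) = 2*I³*(I + 2*I*(-1 - 4*I)) (z(I) = ((I + (-1 - 4*I)*(I + I))*(I + I))*I² = ((I + (-1 - 4*I)*(2*I))*(2*I))*I² = ((I + 2*I*(-1 - 4*I))*(2*I))*I² = (2*I*(I + 2*I*(-1 - 4*I)))*I² = 2*I³*(I + 2*I*(-1 - 4*I)))
z(p(-2))*(24*7) = (1⁴*(-2 - 16*1))*(24*7) = (1*(-2 - 16))*168 = (1*(-18))*168 = -18*168 = -3024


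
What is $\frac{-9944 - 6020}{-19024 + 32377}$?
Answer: $- \frac{15964}{13353} \approx -1.1955$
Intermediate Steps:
$\frac{-9944 - 6020}{-19024 + 32377} = - \frac{15964}{13353}$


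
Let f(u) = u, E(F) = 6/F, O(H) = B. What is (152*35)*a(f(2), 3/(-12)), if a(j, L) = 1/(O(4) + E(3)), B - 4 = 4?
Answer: 532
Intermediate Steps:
B = 8 (B = 4 + 4 = 8)
O(H) = 8
a(j, L) = 1/10 (a(j, L) = 1/(8 + 6/3) = 1/(8 + 6*(1/3)) = 1/(8 + 2) = 1/10)
(152*35)*a(f(2), 3/(-12)) = (152*35)*(1/10) = 5320*(1/10) = 532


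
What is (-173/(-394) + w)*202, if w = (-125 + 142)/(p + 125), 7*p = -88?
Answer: 18486737/155039 ≈ 119.24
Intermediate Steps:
p = -88/7 (p = (1/7)*(-88) = -88/7 ≈ -12.571)
w = 119/787 (w = (-125 + 142)/(-88/7 + 125) = 17/(787/7) = 17*(7/787) = 119/787 ≈ 0.15121)
(-173/(-394) + w)*202 = (-173/(-394) + 119/787)*202 = (-173*(-1/394) + 119/787)*202 = (173/394 + 119/787)*202 = (183037/310078)*202 = 18486737/155039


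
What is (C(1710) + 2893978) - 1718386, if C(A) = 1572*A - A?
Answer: 3862002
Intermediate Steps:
C(A) = 1571*A
(C(1710) + 2893978) - 1718386 = (1571*1710 + 2893978) - 1718386 = (2686410 + 2893978) - 1718386 = 5580388 - 1718386 = 3862002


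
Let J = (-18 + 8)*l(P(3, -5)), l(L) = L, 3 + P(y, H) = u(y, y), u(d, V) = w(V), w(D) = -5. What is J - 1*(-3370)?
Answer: 3450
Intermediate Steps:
u(d, V) = -5
P(y, H) = -8 (P(y, H) = -3 - 5 = -8)
J = 80 (J = (-18 + 8)*(-8) = -10*(-8) = 80)
J - 1*(-3370) = 80 - 1*(-3370) = 80 + 3370 = 3450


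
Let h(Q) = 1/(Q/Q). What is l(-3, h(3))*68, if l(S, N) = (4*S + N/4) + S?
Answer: -1003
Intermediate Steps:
h(Q) = 1 (h(Q) = 1/1 = 1)
l(S, N) = 5*S + N/4 (l(S, N) = (4*S + N/4) + S = 5*S + N/4)
l(-3, h(3))*68 = (5*(-3) + (1/4)*1)*68 = (-15 + 1/4)*68 = -59/4*68 = -1003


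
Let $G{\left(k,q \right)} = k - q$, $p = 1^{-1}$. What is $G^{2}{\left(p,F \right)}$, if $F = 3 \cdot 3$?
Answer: $64$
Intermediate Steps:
$F = 9$
$p = 1$
$G^{2}{\left(p,F \right)} = \left(1 - 9\right)^{2} = \left(-8\right)^{2} = 64$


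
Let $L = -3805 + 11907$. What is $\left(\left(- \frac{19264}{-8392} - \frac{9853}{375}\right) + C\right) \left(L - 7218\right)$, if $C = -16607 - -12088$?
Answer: $- \frac{1579791469048}{393375} \approx -4.016 \cdot 10^{6}$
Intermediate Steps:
$C = -4519$ ($C = -16607 + 12088 = -4519$)
$L = 8102$
$\left(\left(- \frac{19264}{-8392} - \frac{9853}{375}\right) + C\right) \left(L - 7218\right) = \left(\left(- \frac{19264}{-8392} - \frac{9853}{375}\right) - 4519\right) \left(8102 - 7218\right) = \left(\left(\left(-19264\right) \left(- \frac{1}{8392}\right) - \frac{9853}{375}\right) - 4519\right) 884 = \left(\left(\frac{2408}{1049} - \frac{9853}{375}\right) - 4519\right) 884 = \left(- \frac{9432797}{393375} - 4519\right) 884 = \left(- \frac{1787094422}{393375}\right) 884 = - \frac{1579791469048}{393375}$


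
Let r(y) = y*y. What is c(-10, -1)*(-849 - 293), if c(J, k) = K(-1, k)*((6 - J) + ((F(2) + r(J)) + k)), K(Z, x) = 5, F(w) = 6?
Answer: -690910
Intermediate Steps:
r(y) = y²
c(J, k) = 60 - 5*J + 5*k + 5*J² (c(J, k) = 5*((6 - J) + ((6 + J²) + k)) = 5*((6 - J) + (6 + k + J²)) = 5*(12 + k + J² - J) = 60 - 5*J + 5*k + 5*J²)
c(-10, -1)*(-849 - 293) = (60 - 5*(-10) + 5*(-1) + 5*(-10)²)*(-849 - 293) = (60 + 50 - 5 + 5*100)*(-1142) = (60 + 50 - 5 + 500)*(-1142) = 605*(-1142) = -690910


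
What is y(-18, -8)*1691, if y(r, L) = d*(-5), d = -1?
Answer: 8455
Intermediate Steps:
y(r, L) = 5 (y(r, L) = -1*(-5) = 5)
y(-18, -8)*1691 = 5*1691 = 8455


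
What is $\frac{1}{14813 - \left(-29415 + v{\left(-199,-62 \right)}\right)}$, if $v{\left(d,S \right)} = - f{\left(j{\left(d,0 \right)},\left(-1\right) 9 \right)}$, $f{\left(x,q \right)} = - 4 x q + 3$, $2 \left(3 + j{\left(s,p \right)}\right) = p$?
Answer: $\frac{1}{44123} \approx 2.2664 \cdot 10^{-5}$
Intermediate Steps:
$j{\left(s,p \right)} = -3 + \frac{p}{2}$
$f{\left(x,q \right)} = 3 - 4 q x$ ($f{\left(x,q \right)} = - 4 q x + 3 = 3 - 4 q x$)
$v{\left(d,S \right)} = 105$ ($v{\left(d,S \right)} = - (3 - 4 \left(\left(-1\right) 9\right) \left(-3 + \frac{1}{2} \cdot 0\right)) = - (3 - - 36 \left(-3 + 0\right)) = - (3 - \left(-36\right) \left(-3\right)) = - (3 - 108) = \left(-1\right) \left(-105\right) = 105$)
$\frac{1}{14813 - \left(-29415 + v{\left(-199,-62 \right)}\right)} = \frac{1}{14813 + \left(29415 - 105\right)} = \frac{1}{14813 + 29310} = \frac{1}{44123}$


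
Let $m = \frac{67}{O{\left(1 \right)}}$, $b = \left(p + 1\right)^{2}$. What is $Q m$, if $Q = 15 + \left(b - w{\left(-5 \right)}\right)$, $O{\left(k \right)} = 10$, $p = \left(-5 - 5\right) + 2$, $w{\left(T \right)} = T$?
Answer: $\frac{4623}{10} \approx 462.3$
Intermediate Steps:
$p = -8$ ($p = -10 + 2 = -8$)
$b = 49$ ($b = \left(-8 + 1\right)^{2} = \left(-7\right)^{2} = 49$)
$m = \frac{67}{10} \approx 6.7$
$Q = 69$ ($Q = 15 + \left(49 - -5\right) = 15 + \left(49 + 5\right) = 15 + 54 = 69$)
$Q m = 69 \cdot \frac{67}{10} = \frac{4623}{10}$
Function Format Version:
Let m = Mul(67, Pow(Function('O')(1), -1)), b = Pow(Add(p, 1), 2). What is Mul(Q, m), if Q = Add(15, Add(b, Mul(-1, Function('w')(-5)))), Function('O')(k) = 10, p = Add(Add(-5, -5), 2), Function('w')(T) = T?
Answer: Rational(4623, 10) ≈ 462.30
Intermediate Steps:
p = -8 (p = Add(-10, 2) = -8)
b = 49 (b = Pow(Add(-8, 1), 2) = Pow(-7, 2) = 49)
m = Rational(67, 10) (m = Mul(67, Pow(10, -1)) = Mul(67, Rational(1, 10)) = Rational(67, 10) ≈ 6.7000)
Q = 69 (Q = Add(15, Add(49, Mul(-1, -5))) = Add(15, Add(49, 5)) = Add(15, 54) = 69)
Mul(Q, m) = Mul(69, Rational(67, 10)) = Rational(4623, 10)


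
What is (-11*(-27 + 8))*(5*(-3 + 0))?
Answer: -3135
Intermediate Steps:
(-11*(-27 + 8))*(5*(-3 + 0)) = (-11*(-19))*(5*(-3)) = 209*(-15) = -3135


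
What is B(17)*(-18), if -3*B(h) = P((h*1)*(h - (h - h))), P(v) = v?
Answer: 1734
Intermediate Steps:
B(h) = -h²/3 (B(h) = -h*1*(h - (h - h))/3 = -h*(h - 1*0)/3 = -h*(h + 0)/3 = -h*h/3 = -h²/3)
B(17)*(-18) = -⅓*17²*(-18) = -⅓*289*(-18) = -289/3*(-18) = 1734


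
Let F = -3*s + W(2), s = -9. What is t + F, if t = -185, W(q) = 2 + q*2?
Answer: -152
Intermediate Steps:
W(q) = 2 + 2*q
F = 33 (F = -3*(-9) + (2 + 2*2) = 27 + (2 + 4) = 27 + 6 = 33)
t + F = -185 + 33 = -152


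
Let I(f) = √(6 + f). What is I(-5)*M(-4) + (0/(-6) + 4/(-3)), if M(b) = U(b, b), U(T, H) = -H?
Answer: 8/3 ≈ 2.6667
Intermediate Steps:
M(b) = -b
I(-5)*M(-4) + (0/(-6) + 4/(-3)) = √(6 - 5)*(-1*(-4)) + (0/(-6) + 4/(-3)) = √1*4 + (0*(-⅙) + 4*(-⅓)) = 1*4 + (0 - 4/3) = 4 - 4/3 = 8/3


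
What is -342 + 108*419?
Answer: 44910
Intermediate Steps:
-342 + 108*419 = -342 + 45252 = 44910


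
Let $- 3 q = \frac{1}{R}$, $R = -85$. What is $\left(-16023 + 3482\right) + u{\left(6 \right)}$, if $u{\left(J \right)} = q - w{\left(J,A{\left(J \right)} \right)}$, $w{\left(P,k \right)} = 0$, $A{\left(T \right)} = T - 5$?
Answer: $- \frac{3197954}{255} \approx -12541.0$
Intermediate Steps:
$A{\left(T \right)} = -5 + T$ ($A{\left(T \right)} = T - 5 = -5 + T$)
$q = \frac{1}{255}$ ($q = - \frac{1}{3 \left(-85\right)} = \left(- \frac{1}{3}\right) \left(- \frac{1}{85}\right) = \frac{1}{255} \approx 0.0039216$)
$u{\left(J \right)} = \frac{1}{255}$ ($u{\left(J \right)} = \frac{1}{255} - 0 = \frac{1}{255} + 0 = \frac{1}{255}$)
$\left(-16023 + 3482\right) + u{\left(6 \right)} = \left(-16023 + 3482\right) + \frac{1}{255} = -12541 + \frac{1}{255} = - \frac{3197954}{255}$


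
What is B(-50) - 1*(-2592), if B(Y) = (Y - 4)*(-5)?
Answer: 2862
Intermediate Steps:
B(Y) = 20 - 5*Y (B(Y) = (-4 + Y)*(-5) = 20 - 5*Y)
B(-50) - 1*(-2592) = (20 - 5*(-50)) - 1*(-2592) = (20 + 250) + 2592 = 270 + 2592 = 2862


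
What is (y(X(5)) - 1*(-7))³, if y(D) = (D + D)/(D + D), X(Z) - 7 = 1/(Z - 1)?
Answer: 512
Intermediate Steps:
X(Z) = 7 + 1/(-1 + Z) (X(Z) = 7 + 1/(Z - 1) = 7 + 1/(-1 + Z))
y(D) = 1 (y(D) = (2*D)/((2*D)) = (2*D)*(1/(2*D)) = 1)
(y(X(5)) - 1*(-7))³ = (1 - 1*(-7))³ = (1 + 7)³ = 8³ = 512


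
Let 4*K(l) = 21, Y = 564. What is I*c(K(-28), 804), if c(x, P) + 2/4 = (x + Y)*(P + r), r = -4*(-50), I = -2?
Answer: -1143053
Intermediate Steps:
r = 200
K(l) = 21/4 (K(l) = (1/4)*21 = 21/4)
c(x, P) = -1/2 + (200 + P)*(564 + x) (c(x, P) = -1/2 + (x + 564)*(P + 200) = -1/2 + (564 + x)*(200 + P) = -1/2 + (200 + P)*(564 + x))
I*c(K(-28), 804) = -2*(225599/2 + 200*(21/4) + 564*804 + 804*(21/4)) = -2*(225599/2 + 1050 + 453456 + 4221) = -2*1143053/2 = -1143053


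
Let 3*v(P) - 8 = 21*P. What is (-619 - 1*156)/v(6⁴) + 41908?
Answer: 1140901067/27224 ≈ 41908.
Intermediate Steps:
v(P) = 8/3 + 7*P (v(P) = 8/3 + (21*P)/3 = 8/3 + 7*P)
(-619 - 1*156)/v(6⁴) + 41908 = (-619 - 1*156)/(8/3 + 7*6⁴) + 41908 = (-619 - 156)/(8/3 + 7*1296) + 41908 = -775/(8/3 + 9072) + 41908 = -775/27224/3 + 41908 = -775*3/27224 + 41908 = -2325/27224 + 41908 = 1140901067/27224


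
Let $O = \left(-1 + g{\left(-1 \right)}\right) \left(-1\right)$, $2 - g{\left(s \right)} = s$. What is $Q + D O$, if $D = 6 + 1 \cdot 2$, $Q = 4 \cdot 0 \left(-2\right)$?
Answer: $-16$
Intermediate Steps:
$Q = 0$ ($Q = 0 \left(-2\right) = 0$)
$g{\left(s \right)} = 2 - s$
$D = 8$ ($D = 6 + 2 = 8$)
$O = -2$ ($O = \left(-1 + \left(2 - -1\right)\right) \left(-1\right) = \left(-1 + \left(2 + 1\right)\right) \left(-1\right) = \left(-1 + 3\right) \left(-1\right) = 2 \left(-1\right) = -2$)
$Q + D O = 0 + 8 \left(-2\right) = 0 - 16 = -16$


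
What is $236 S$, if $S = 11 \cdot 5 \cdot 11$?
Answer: $142780$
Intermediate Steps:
$S = 605$ ($S = 55 \cdot 11 = 605$)
$236 S = 236 \cdot 605 = 142780$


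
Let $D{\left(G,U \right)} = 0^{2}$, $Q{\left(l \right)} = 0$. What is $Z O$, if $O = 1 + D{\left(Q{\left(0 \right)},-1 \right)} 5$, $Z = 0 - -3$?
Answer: $3$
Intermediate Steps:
$D{\left(G,U \right)} = 0$
$Z = 3$ ($Z = 0 + 3 = 3$)
$O = 1$ ($O = 1 + 0 \cdot 5 = 1 + 0 = 1$)
$Z O = 3 \cdot 1 = 3$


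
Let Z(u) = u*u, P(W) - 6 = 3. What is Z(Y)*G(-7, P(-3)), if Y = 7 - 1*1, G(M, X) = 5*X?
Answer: 1620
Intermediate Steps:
P(W) = 9 (P(W) = 6 + 3 = 9)
Y = 6 (Y = 7 - 1 = 6)
Z(u) = u²
Z(Y)*G(-7, P(-3)) = 6²*(5*9) = 36*45 = 1620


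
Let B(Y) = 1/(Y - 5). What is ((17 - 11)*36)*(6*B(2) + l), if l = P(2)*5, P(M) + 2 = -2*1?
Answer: -4752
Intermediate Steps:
P(M) = -4 (P(M) = -2 - 2*1 = -2 - 2 = -4)
l = -20 (l = -4*5 = -20)
B(Y) = 1/(-5 + Y)
((17 - 11)*36)*(6*B(2) + l) = ((17 - 11)*36)*(6/(-5 + 2) - 20) = (6*36)*(6/(-3) - 20) = 216*(6*(-⅓) - 20) = 216*(-2 - 20) = 216*(-22) = -4752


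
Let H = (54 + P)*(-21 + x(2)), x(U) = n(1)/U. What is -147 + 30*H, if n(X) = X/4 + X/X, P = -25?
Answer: -71493/4 ≈ -17873.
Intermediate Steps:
n(X) = 1 + X/4 (n(X) = X*(¼) + 1 = X/4 + 1 = 1 + X/4)
x(U) = 5/(4*U) (x(U) = (1 + (¼)*1)/U = (1 + ¼)/U = 5/(4*U))
H = -4727/8 (H = (54 - 25)*(-21 + (5/4)/2) = 29*(-21 + (5/4)*(½)) = 29*(-21 + 5/8) = 29*(-163/8) = -4727/8 ≈ -590.88)
-147 + 30*H = -147 + 30*(-4727/8) = -147 - 70905/4 = -71493/4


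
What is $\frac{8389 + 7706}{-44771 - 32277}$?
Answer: $- \frac{16095}{77048} \approx -0.2089$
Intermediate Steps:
$\frac{8389 + 7706}{-44771 - 32277} = \frac{16095}{-77048} = 16095 \left(- \frac{1}{77048}\right) = - \frac{16095}{77048}$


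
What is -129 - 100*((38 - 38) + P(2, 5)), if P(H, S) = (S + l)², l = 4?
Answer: -8229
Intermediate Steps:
P(H, S) = (4 + S)² (P(H, S) = (S + 4)² = (4 + S)²)
-129 - 100*((38 - 38) + P(2, 5)) = -129 - 100*((38 - 38) + (4 + 5)²) = -129 - 100*(0 + 9²) = -129 - 100*(0 + 81) = -129 - 100*81 = -129 - 8100 = -8229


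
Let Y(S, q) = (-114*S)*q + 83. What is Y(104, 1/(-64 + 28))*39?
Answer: 16081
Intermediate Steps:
Y(S, q) = 83 - 114*S*q (Y(S, q) = -114*S*q + 83 = 83 - 114*S*q)
Y(104, 1/(-64 + 28))*39 = (83 - 114*104/(-64 + 28))*39 = (83 - 114*104/(-36))*39 = (83 - 114*104*(-1/36))*39 = (83 + 988/3)*39 = (1237/3)*39 = 16081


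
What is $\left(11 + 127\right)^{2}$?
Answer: $19044$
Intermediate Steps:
$\left(11 + 127\right)^{2} = 138^{2} = 19044$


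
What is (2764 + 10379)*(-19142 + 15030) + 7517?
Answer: -54036499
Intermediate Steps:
(2764 + 10379)*(-19142 + 15030) + 7517 = 13143*(-4112) + 7517 = -54044016 + 7517 = -54036499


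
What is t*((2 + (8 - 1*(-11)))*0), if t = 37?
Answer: 0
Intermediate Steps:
t*((2 + (8 - 1*(-11)))*0) = 37*((2 + (8 - 1*(-11)))*0) = 37*((2 + (8 + 11))*0) = 37*((2 + 19)*0) = 37*(21*0) = 37*0 = 0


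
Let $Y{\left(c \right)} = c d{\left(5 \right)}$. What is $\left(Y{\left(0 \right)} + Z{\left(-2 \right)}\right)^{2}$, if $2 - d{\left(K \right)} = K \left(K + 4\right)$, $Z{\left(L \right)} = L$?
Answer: $4$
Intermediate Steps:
$d{\left(K \right)} = 2 - K \left(4 + K\right)$ ($d{\left(K \right)} = 2 - K \left(K + 4\right) = 2 - K \left(4 + K\right)$)
$Y{\left(c \right)} = - 43 c$ ($Y{\left(c \right)} = c \left(2 - 5^{2} - 20\right) = c \left(2 - 25 - 20\right) = c \left(-43\right) = - 43 c$)
$\left(Y{\left(0 \right)} + Z{\left(-2 \right)}\right)^{2} = \left(\left(-43\right) 0 - 2\right)^{2} = \left(0 - 2\right)^{2} = \left(-2\right)^{2} = 4$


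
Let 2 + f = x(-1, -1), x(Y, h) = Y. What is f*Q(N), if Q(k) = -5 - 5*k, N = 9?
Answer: 150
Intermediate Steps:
f = -3 (f = -2 - 1 = -3)
f*Q(N) = -3*(-5 - 5*9) = -3*(-5 - 45) = -3*(-50) = 150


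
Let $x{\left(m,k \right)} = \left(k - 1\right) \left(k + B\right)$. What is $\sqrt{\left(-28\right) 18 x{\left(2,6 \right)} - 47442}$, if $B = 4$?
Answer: $i \sqrt{72642} \approx 269.52 i$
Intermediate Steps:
$x{\left(m,k \right)} = \left(-1 + k\right) \left(4 + k\right)$ ($x{\left(m,k \right)} = \left(k - 1\right) \left(k + 4\right) = \left(-1 + k\right) \left(4 + k\right)$)
$\sqrt{\left(-28\right) 18 x{\left(2,6 \right)} - 47442} = \sqrt{\left(-28\right) 18 \left(-4 + 6^{2} + 3 \cdot 6\right) - 47442} = \sqrt{- 504 \left(-4 + 36 + 18\right) - 47442} = \sqrt{\left(-504\right) 50 - 47442} = \sqrt{-25200 - 47442} = \sqrt{-72642} = i \sqrt{72642}$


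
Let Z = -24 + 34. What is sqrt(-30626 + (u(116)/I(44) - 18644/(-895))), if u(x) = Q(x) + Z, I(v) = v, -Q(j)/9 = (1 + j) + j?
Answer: I*sqrt(11883893681605)/19690 ≈ 175.08*I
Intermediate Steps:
Q(j) = -9 - 18*j (Q(j) = -9*((1 + j) + j) = -9*(1 + 2*j) = -9 - 18*j)
Z = 10
u(x) = 1 - 18*x (u(x) = (-9 - 18*x) + 10 = 1 - 18*x)
sqrt(-30626 + (u(116)/I(44) - 18644/(-895))) = sqrt(-30626 + ((1 - 18*116)/44 - 18644/(-895))) = sqrt(-30626 + ((1 - 2088)*(1/44) - 18644*(-1/895))) = sqrt(-30626 + (-2087*1/44 + 18644/895)) = sqrt(-30626 + (-2087/44 + 18644/895)) = sqrt(-30626 - 1047529/39380) = sqrt(-1207099409/39380) = I*sqrt(11883893681605)/19690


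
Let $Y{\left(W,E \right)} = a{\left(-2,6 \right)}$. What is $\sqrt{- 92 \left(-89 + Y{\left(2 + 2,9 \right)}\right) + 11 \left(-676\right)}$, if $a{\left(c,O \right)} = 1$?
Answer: $2 \sqrt{165} \approx 25.69$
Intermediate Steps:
$Y{\left(W,E \right)} = 1$
$\sqrt{- 92 \left(-89 + Y{\left(2 + 2,9 \right)}\right) + 11 \left(-676\right)} = \sqrt{- 92 \left(-89 + 1\right) + 11 \left(-676\right)} = \sqrt{\left(-92\right) \left(-88\right) - 7436} = \sqrt{8096 - 7436} = \sqrt{660} = 2 \sqrt{165}$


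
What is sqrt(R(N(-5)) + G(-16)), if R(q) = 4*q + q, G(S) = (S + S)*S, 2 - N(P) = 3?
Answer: 13*sqrt(3) ≈ 22.517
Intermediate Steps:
N(P) = -1 (N(P) = 2 - 1*3 = 2 - 3 = -1)
G(S) = 2*S**2 (G(S) = (2*S)*S = 2*S**2)
R(q) = 5*q
sqrt(R(N(-5)) + G(-16)) = sqrt(5*(-1) + 2*(-16)**2) = sqrt(-5 + 2*256) = sqrt(-5 + 512) = sqrt(507) = 13*sqrt(3)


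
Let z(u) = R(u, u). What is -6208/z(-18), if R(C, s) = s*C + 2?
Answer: -3104/163 ≈ -19.043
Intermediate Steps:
R(C, s) = 2 + C*s (R(C, s) = C*s + 2 = 2 + C*s)
z(u) = 2 + u² (z(u) = 2 + u*u = 2 + u²)
-6208/z(-18) = -6208/(2 + (-18)²) = -6208/(2 + 324) = -6208/326 = -6208*1/326 = -3104/163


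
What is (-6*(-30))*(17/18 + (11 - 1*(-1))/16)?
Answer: 305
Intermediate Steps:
(-6*(-30))*(17/18 + (11 - 1*(-1))/16) = 180*(17*(1/18) + (11 + 1)*(1/16)) = 180*(17/18 + 12*(1/16)) = 180*(17/18 + ¾) = 180*(61/36) = 305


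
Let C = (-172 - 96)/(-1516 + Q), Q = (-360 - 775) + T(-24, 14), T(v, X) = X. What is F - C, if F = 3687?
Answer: 9722351/2637 ≈ 3686.9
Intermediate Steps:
Q = -1121 (Q = (-360 - 775) + 14 = -1135 + 14 = -1121)
C = 268/2637 (C = (-172 - 96)/(-1516 - 1121) = -268/(-2637) = -268*(-1/2637) = 268/2637 ≈ 0.10163)
F - C = 3687 - 1*268/2637 = 3687 - 268/2637 = 9722351/2637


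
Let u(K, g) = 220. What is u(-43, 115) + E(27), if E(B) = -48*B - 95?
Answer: -1171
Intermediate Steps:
E(B) = -95 - 48*B
u(-43, 115) + E(27) = 220 + (-95 - 48*27) = 220 + (-95 - 1296) = 220 - 1391 = -1171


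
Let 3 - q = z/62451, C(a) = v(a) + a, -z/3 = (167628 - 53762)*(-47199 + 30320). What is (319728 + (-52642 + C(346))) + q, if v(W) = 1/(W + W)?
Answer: 2522513146069/14405364 ≈ 1.7511e+5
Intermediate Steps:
v(W) = 1/(2*W)
z = 5765832642 (z = -3*(167628 - 53762)*(-47199 + 30320) = -341598*(-16879) = -3*(-1921944214) = 5765832642)
C(a) = a + 1/(2*a) (C(a) = 1/(2*a) + a = a + 1/(2*a))
q = -1921881763/20817 (q = 3 - 5765832642/62451 = 3 - 1*1921944214/20817 = 3 - 1921944214/20817 = -1921881763/20817 ≈ -92323.)
(319728 + (-52642 + C(346))) + q = (319728 + (-52642 + (346 + (½)/346))) - 1921881763/20817 = (319728 + (-52642 + (346 + (½)*(1/346)))) - 1921881763/20817 = (319728 + (-52642 + (346 + 1/692))) - 1921881763/20817 = (319728 + (-52642 + 239433/692)) - 1921881763/20817 = (319728 - 36188831/692) - 1921881763/20817 = 185062945/692 - 1921881763/20817 = 2522513146069/14405364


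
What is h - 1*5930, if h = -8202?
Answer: -14132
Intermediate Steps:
h - 1*5930 = -8202 - 1*5930 = -8202 - 5930 = -14132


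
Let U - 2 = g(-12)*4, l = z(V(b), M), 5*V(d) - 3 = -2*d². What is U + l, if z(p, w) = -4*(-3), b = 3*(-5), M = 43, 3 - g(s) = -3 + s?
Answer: 86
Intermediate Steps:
g(s) = 6 - s (g(s) = 3 - (-3 + s) = 3 + (3 - s) = 6 - s)
b = -15
V(d) = ⅗ - 2*d²/5 (V(d) = ⅗ + (-2*d²)/5 = ⅗ - 2*d²/5)
z(p, w) = 12
l = 12
U = 74 (U = 2 + (6 - 1*(-12))*4 = 2 + (6 + 12)*4 = 2 + 18*4 = 2 + 72 = 74)
U + l = 74 + 12 = 86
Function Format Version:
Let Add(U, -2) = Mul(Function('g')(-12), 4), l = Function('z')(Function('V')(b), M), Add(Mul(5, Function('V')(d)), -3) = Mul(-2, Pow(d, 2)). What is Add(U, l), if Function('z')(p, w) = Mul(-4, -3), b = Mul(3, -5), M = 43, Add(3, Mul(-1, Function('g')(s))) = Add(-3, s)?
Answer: 86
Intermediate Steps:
Function('g')(s) = Add(6, Mul(-1, s)) (Function('g')(s) = Add(3, Mul(-1, Add(-3, s))) = Add(3, Add(3, Mul(-1, s))) = Add(6, Mul(-1, s)))
b = -15
Function('V')(d) = Add(Rational(3, 5), Mul(Rational(-2, 5), Pow(d, 2))) (Function('V')(d) = Add(Rational(3, 5), Mul(Rational(1, 5), Mul(-2, Pow(d, 2)))) = Add(Rational(3, 5), Mul(Rational(-2, 5), Pow(d, 2))))
Function('z')(p, w) = 12
l = 12
U = 74 (U = Add(2, Mul(Add(6, Mul(-1, -12)), 4)) = Add(2, Mul(Add(6, 12), 4)) = Add(2, Mul(18, 4)) = Add(2, 72) = 74)
Add(U, l) = Add(74, 12) = 86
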